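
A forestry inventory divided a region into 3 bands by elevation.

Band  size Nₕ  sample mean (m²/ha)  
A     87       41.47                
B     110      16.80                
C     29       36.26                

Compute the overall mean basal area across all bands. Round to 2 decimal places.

28.79

N = 226; weights Wₕ = Nₕ/N = (0.3850, 0.4867, 0.1283).
x̄_st = Σ Wₕ·x̄ₕ = 0.3850·41.47 + 0.4867·16.80 + 0.1283·36.26 ≈ 28.7939...
→ 28.79.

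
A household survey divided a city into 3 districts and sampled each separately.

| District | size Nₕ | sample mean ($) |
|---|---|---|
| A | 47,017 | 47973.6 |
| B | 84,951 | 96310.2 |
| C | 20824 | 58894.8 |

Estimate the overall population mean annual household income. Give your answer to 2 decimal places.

x̄_st = (Σ Nₕx̄ₕ) / (Σ Nₕ) = (47017·47973.6 + 84951·96310.2 + 20824·58894.8) / 152792
= 11663647866.6 / 152792 = 76336.7707... → 76336.77.

76336.77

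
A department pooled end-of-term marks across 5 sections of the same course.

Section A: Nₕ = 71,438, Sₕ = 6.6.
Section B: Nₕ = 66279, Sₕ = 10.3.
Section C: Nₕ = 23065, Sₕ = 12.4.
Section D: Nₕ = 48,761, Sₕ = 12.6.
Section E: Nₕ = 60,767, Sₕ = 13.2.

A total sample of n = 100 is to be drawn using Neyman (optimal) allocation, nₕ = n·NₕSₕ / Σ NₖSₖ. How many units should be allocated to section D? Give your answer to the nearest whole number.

A: NₕSₕ = 71438·6.6 = 471490.8
B: NₕSₕ = 66279·10.3 = 682673.7
C: NₕSₕ = 23065·12.4 = 286006
D: NₕSₕ = 48761·12.6 = 614388.6
E: NₕSₕ = 60767·13.2 = 802124.4
Σ NₕSₕ = 2856683.5.
n_D = 100·614388.6/2856683.5 = 21.507... → 22.

22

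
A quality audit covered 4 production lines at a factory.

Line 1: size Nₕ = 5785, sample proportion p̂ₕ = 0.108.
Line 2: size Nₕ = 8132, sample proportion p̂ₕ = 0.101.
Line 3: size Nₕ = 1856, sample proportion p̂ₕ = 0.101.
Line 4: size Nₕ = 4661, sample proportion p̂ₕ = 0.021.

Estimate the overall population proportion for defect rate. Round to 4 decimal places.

Wₕ = Nₕ/N with N = 20434: 0.2831, 0.3980, 0.0908, 0.2281.
p̂_st = 0.2831·0.108 + 0.3980·0.101 + 0.0908·0.101 + 0.2281·0.021 ≈ 0.084734... → 0.0847.

0.0847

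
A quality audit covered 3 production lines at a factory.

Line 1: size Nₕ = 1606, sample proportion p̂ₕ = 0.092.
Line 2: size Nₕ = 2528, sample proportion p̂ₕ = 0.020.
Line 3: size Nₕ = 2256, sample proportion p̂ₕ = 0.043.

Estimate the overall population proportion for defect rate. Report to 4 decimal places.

N = 1606 + 2528 + 2256 = 6390.
Overall proportion = Σ (Nₕ/N)·p̂ₕ.
Σ Nₕp̂ₕ = 147.752 + 50.56 + 97.008 = 295.32.
295.32 / 6390 = 0.046216... → 0.0462.

0.0462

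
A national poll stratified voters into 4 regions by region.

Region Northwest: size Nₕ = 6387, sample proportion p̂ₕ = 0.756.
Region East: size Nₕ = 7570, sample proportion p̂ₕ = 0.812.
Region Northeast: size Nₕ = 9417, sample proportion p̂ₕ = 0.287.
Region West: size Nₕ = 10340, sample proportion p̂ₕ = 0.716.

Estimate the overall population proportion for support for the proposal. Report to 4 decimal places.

0.6253

Wₕ = Nₕ/N with N = 33714: 0.1894, 0.2245, 0.2793, 0.3067.
p̂_st = 0.1894·0.756 + 0.2245·0.812 + 0.2793·0.287 + 0.3067·0.716 ≈ 0.625305... → 0.6253.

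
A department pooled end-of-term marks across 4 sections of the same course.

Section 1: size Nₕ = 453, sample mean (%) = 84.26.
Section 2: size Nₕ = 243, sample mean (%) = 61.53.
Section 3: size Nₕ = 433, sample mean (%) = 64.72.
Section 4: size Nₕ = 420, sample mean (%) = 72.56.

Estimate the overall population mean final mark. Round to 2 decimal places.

72.06

x̄_st = (Σ Nₕx̄ₕ) / (Σ Nₕ) = (453·84.26 + 243·61.53 + 433·64.72 + 420·72.56) / 1549
= 111620.53 / 1549 = 72.0597... → 72.06.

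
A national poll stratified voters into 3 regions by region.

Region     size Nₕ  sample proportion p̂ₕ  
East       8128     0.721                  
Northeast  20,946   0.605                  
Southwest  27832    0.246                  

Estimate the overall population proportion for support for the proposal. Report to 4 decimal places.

N = 8128 + 20946 + 27832 = 56906.
Overall proportion = Σ (Nₕ/N)·p̂ₕ.
Σ Nₕp̂ₕ = 5860.288 + 12672.33 + 6846.672 = 25379.29.
25379.29 / 56906 = 0.445986... → 0.4460.

0.4460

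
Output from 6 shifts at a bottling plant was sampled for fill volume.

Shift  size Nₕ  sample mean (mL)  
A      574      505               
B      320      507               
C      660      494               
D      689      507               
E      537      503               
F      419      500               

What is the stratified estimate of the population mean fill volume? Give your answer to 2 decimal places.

502.37

N = 574 + 320 + 660 + 689 + 537 + 419 = 3199.
Overall mean = Σ (Nₕ/N)·x̄ₕ — weight by population share, not a simple average.
Σ Nₕx̄ₕ = 574·505 + 320·507 + 660·494 + 689·507 + 537·503 + 419·500 = 289870 + 162240 + 326040 + 349323 + 270111 + 209500 = 1607084.
Divide by N: 1607084 / 3199 = 502.3707... → 502.37.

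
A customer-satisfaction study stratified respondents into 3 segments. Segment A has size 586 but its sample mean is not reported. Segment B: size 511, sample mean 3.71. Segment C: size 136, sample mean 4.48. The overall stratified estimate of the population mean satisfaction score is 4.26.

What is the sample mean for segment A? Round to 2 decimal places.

Σ Nₕx̄ₕ = N·μ, so 586·x̄_A = 1233·4.26 − (511·3.71 + 136·4.48).
= 5252.58 − 2505.09 = 2747.49.
x̄_A = 2747.49 / 586 = 4.6885... → 4.69.

4.69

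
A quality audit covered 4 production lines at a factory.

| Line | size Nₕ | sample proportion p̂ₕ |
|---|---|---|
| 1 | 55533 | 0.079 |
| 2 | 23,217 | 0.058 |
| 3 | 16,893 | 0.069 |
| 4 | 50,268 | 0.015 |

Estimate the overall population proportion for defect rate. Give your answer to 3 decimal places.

0.052

Wₕ = Nₕ/N with N = 145911: 0.3806, 0.1591, 0.1158, 0.3445.
p̂_st = 0.3806·0.079 + 0.1591·0.058 + 0.1158·0.069 + 0.3445·0.015 ≈ 0.05245... → 0.052.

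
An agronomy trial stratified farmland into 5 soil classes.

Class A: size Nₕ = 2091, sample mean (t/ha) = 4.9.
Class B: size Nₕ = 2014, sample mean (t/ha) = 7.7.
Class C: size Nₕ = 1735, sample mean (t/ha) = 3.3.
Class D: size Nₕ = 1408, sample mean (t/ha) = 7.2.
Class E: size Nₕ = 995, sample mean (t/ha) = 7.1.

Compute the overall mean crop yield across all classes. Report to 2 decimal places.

x̄_st = (Σ Nₕx̄ₕ) / (Σ Nₕ) = (2091·4.9 + 2014·7.7 + 1735·3.3 + 1408·7.2 + 995·7.1) / 8243
= 48681.3 / 8243 = 5.9058... → 5.91.

5.91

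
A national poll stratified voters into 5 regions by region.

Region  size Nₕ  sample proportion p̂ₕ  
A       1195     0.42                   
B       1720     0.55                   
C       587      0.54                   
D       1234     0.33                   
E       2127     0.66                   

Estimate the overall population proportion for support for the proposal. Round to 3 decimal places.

0.521

Wₕ = Nₕ/N with N = 6863: 0.1741, 0.2506, 0.0855, 0.1798, 0.3099.
p̂_st = 0.1741·0.42 + 0.2506·0.55 + 0.0855·0.54 + 0.1798·0.33 + 0.3099·0.66 ≈ 0.52104... → 0.521.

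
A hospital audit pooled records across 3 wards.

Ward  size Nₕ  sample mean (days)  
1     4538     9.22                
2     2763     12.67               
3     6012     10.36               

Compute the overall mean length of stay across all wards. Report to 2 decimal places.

N = 13313; weights Wₕ = Nₕ/N = (0.3409, 0.2075, 0.4516).
x̄_st = Σ Wₕ·x̄ₕ = 0.3409·9.22 + 0.2075·12.67 + 0.4516·10.36 ≈ 10.4508...
→ 10.45.

10.45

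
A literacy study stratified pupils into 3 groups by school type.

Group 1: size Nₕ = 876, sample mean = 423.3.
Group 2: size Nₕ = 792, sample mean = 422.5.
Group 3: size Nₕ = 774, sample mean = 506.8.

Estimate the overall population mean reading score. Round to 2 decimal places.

N = 2442; weights Wₕ = Nₕ/N = (0.3587, 0.3243, 0.3170).
x̄_st = Σ Wₕ·x̄ₕ = 0.3587·423.3 + 0.3243·422.5 + 0.3170·506.8 ≈ 449.5061...
→ 449.51.

449.51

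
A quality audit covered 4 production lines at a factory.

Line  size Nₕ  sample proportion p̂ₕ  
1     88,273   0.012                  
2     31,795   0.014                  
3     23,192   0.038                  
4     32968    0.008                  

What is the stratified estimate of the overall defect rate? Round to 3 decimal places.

Wₕ = Nₕ/N with N = 176228: 0.5009, 0.1804, 0.1316, 0.1871.
p̂_st = 0.5009·0.012 + 0.1804·0.014 + 0.1316·0.038 + 0.1871·0.008 ≈ 0.01503... → 0.015.

0.015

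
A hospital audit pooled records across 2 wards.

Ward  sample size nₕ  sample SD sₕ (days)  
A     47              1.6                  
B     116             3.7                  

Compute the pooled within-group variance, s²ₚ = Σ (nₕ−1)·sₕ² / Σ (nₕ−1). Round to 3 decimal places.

A: (47−1)·1.6² = 46·2.56 = 117.76
B: (116−1)·3.7² = 115·13.69 = 1574.35
Numerator = 1692.11; denominator = Σ(nₕ−1) = 161.
s²ₚ = 1692.11/161 = 10.51 → 10.510.

10.510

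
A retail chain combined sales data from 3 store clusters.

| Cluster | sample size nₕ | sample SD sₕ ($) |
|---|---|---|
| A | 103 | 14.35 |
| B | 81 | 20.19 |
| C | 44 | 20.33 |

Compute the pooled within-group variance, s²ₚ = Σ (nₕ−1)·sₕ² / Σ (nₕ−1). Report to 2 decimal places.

A: (103−1)·14.35² = 102·205.9225 = 21004.095
B: (81−1)·20.19² = 80·407.6361 = 32610.888
C: (44−1)·20.33² = 43·413.3089 = 17772.2827
Numerator = 71387.2657; denominator = Σ(nₕ−1) = 225.
s²ₚ = 71387.2657/225 = 317.2767... → 317.28.

317.28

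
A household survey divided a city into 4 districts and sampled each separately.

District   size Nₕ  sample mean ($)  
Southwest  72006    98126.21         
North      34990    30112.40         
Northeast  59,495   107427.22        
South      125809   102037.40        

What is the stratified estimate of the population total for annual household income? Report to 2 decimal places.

27347914463.76

Population total = Σ Nₕ·x̄ₕ (each stratum's size times its mean).
72006·98126.21 + 34990·30112.40 + 59495·107427.22 + 125809·102037.40 = 7065675877.26 + 1053632876 + 6391382453.9 + 12837223256.6 = 27347914463.76.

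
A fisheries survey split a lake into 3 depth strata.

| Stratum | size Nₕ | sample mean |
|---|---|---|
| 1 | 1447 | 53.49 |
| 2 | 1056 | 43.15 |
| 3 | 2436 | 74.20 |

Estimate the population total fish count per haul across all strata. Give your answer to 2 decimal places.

303717.63

Estimate total by summing Nₕ·x̄ₕ over strata.
1447·53.49 + 1056·43.15 + 2436·74.20 = 77400.03 + 45566.4 + 180751.2 = 303717.63.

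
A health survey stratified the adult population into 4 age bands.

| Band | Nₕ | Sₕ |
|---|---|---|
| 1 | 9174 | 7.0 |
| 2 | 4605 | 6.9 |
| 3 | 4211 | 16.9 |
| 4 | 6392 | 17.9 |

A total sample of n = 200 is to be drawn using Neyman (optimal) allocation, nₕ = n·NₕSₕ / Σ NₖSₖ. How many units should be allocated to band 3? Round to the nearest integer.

Σ NₕSₕ = 9174·7.0 + 4605·6.9 + 4211·16.9 + 6392·17.9 = 281575.2.
Share for 3: 71165.9/281575.2 = 0.25274.
n_3 = 200 × 0.25274 = 50.548... → 51.

51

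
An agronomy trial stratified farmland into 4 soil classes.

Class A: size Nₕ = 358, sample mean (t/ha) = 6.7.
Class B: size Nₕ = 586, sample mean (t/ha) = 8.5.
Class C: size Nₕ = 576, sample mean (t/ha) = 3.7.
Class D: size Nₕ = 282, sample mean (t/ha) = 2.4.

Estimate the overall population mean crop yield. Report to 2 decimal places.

x̄_st = (Σ Nₕx̄ₕ) / (Σ Nₕ) = (358·6.7 + 586·8.5 + 576·3.7 + 282·2.4) / 1802
= 10187.6 / 1802 = 5.6535... → 5.65.

5.65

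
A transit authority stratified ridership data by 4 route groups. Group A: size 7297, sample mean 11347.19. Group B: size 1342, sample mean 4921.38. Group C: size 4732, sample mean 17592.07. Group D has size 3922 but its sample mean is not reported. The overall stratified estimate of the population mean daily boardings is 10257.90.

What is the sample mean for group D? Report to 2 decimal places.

Σ Nₕx̄ₕ = N·μ, so 3922·x̄_D = 17293·10257.90 − (7297·11347.19 + 1342·4921.38 + 4732·17592.07).
= 177389864.7 − 172650612.63 = 4739252.07.
x̄_D = 4739252.07 / 3922 = 1208.3764... → 1208.38.

1208.38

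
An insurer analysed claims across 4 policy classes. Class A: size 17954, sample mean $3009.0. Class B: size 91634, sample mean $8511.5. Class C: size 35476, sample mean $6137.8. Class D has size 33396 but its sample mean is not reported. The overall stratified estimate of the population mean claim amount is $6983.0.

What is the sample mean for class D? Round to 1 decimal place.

N = 17954 + 91634 + 35476 + 33396 = 178460.
Overall total = μ·N = 6983.0·178460 = 1246186180.
Subtract the known strata: 17954·3009.0 + 91634·8511.5 + 35476·6137.8 = 1051710969.8.
Remaining total for class D: 1246186180 − 1051710969.8 = 194475210.2.
Divide by its size: 194475210.2 / 33396 = 5823.308... → 5823.3.

5823.3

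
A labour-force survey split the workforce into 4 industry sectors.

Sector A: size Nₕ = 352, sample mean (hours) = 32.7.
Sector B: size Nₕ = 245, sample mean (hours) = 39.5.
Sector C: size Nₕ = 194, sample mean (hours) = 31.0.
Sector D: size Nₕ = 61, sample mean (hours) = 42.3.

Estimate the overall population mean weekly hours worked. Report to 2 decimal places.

N = 852; weights Wₕ = Nₕ/N = (0.4131, 0.2876, 0.2277, 0.0716).
x̄_st = Σ Wₕ·x̄ₕ = 0.4131·32.7 + 0.2876·39.5 + 0.2277·31.0 + 0.0716·42.3 ≈ 34.9556...
→ 34.96.

34.96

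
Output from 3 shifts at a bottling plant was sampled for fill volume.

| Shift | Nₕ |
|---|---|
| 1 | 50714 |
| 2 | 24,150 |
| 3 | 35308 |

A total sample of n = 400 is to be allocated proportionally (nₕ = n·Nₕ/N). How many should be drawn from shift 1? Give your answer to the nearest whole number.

Share of shift 1 = 50714/110172 = 0.46032.
Allocate 400 × 0.46032 = 184.127... → 184.

184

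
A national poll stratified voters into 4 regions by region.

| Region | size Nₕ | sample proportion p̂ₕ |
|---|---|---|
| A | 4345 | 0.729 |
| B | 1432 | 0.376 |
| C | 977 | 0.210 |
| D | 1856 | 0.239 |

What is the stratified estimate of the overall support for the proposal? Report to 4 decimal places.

Wₕ = Nₕ/N with N = 8610: 0.5046, 0.1663, 0.1135, 0.2156.
p̂_st = 0.5046·0.729 + 0.1663·0.376 + 0.1135·0.210 + 0.2156·0.239 ≈ 0.505771... → 0.5058.

0.5058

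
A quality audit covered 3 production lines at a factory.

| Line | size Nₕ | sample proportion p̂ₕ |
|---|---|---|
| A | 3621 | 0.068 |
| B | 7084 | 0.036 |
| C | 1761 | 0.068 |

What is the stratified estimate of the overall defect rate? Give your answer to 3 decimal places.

Wₕ = Nₕ/N with N = 12466: 0.2905, 0.5683, 0.1413.
p̂_st = 0.2905·0.068 + 0.5683·0.036 + 0.1413·0.068 ≈ 0.04982... → 0.050.

0.050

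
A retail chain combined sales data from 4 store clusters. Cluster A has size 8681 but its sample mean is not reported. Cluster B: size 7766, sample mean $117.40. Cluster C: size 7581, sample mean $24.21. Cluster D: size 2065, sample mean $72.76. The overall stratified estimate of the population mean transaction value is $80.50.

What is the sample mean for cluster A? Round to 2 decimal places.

98.49

N = 8681 + 7766 + 7581 + 2065 = 26093.
Overall total = μ·N = 80.50·26093 = 2100486.5.
Subtract the known strata: 7766·117.40 + 7581·24.21 + 2065·72.76 = 1245513.81.
Remaining total for cluster A: 2100486.5 − 1245513.81 = 854972.69.
Divide by its size: 854972.69 / 8681 = 98.4878... → 98.49.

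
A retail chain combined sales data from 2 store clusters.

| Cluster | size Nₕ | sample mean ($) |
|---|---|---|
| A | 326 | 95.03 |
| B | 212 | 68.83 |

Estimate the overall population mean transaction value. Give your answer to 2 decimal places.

x̄_st = (Σ Nₕx̄ₕ) / (Σ Nₕ) = (326·95.03 + 212·68.83) / 538
= 45571.74 / 538 = 84.7058... → 84.71.

84.71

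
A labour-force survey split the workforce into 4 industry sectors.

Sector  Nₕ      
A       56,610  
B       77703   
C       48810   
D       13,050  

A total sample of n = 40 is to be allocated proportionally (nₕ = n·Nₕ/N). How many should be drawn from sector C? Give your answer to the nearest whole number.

N = 56610 + 77703 + 48810 + 13050 = 196173.
n_C = 40·48810/196173 = 9.952... → 10.

10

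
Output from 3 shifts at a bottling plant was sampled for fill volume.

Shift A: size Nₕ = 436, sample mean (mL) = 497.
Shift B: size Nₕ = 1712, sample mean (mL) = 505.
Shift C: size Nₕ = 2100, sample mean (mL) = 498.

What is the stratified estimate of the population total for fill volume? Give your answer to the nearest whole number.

Population total = Σ Nₕ·x̄ₕ (each stratum's size times its mean).
436·497 + 1712·505 + 2100·498 = 216692 + 864560 + 1045800 = 2127052.

2127052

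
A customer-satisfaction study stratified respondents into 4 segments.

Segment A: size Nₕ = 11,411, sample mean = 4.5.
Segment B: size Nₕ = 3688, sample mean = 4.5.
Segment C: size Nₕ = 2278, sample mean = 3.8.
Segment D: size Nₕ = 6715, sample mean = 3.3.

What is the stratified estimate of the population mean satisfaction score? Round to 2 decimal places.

N = 11411 + 3688 + 2278 + 6715 = 24092.
The stratified mean weights each stratum mean by its population share Nₕ/N.
Σ Nₕx̄ₕ = 11411·4.5 + 3688·4.5 + 2278·3.8 + 6715·3.3 = 51349.5 + 16596 + 8656.4 + 22159.5 = 98761.4.
Divide by N: 98761.4 / 24092 = 4.0993... → 4.10.

4.10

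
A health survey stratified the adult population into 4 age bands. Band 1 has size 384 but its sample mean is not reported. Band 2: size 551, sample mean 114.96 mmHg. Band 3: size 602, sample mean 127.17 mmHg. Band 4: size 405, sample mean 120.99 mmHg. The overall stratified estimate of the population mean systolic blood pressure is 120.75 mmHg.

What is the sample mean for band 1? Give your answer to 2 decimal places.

N = 384 + 551 + 602 + 405 = 1942.
Overall total = μ·N = 120.75·1942 = 234496.5.
Subtract the known strata: 551·114.96 + 602·127.17 + 405·120.99 = 188900.25.
Remaining total for band 1: 234496.5 − 188900.25 = 45596.25.
Divide by its size: 45596.25 / 384 = 118.7402... → 118.74.

118.74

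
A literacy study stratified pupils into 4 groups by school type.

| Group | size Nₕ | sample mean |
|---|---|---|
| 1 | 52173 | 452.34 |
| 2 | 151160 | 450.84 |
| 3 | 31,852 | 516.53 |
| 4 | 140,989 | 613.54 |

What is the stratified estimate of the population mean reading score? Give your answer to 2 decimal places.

x̄_st = (Σ Nₕx̄ₕ) / (Σ Nₕ) = (52173·452.34 + 151160·450.84 + 31852·516.53 + 140989·613.54) / 376174
= 194703813.84 / 376174 = 517.5898... → 517.59.

517.59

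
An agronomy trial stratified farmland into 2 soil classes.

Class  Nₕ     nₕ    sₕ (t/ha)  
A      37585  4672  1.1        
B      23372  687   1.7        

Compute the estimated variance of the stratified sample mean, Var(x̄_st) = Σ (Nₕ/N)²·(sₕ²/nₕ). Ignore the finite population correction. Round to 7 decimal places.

0.0007169

N = 60957. Term for each stratum: Wₕ²sₕ²/nₕ.
Var(x̄_st) = 0.0000984611 + 0.0006184231 = 0.0007168841 → 0.0007169.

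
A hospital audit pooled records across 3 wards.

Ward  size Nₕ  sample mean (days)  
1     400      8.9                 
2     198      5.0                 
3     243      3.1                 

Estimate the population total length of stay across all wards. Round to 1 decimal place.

5303.3

1: 400·8.9 = 3560
2: 198·5.0 = 990
3: 243·3.1 = 753.3
τ̂ = Σ Nₕx̄ₕ = 5303.3.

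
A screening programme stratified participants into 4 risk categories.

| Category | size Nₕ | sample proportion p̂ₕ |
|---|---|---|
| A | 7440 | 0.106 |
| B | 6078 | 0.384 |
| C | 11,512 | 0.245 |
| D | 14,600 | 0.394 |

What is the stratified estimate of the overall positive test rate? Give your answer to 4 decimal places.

Wₕ = Nₕ/N with N = 39630: 0.1877, 0.1534, 0.2905, 0.3684.
p̂_st = 0.1877·0.106 + 0.1534·0.384 + 0.2905·0.245 + 0.3684·0.394 ≈ 0.295116... → 0.2951.

0.2951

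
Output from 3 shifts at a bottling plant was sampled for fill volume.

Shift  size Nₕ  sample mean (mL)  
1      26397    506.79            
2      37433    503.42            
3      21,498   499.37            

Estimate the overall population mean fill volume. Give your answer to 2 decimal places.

x̄_st = (Σ Nₕx̄ₕ) / (Σ Nₕ) = (26397·506.79 + 37433·503.42 + 21498·499.37) / 85328
= 42957712.75 / 85328 = 503.4422... → 503.44.

503.44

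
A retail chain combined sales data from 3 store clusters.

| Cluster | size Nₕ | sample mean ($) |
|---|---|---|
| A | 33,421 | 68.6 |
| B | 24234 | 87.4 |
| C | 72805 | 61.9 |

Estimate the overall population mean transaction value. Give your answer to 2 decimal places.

N = 33421 + 24234 + 72805 = 130460.
Overall mean = Σ (Nₕ/N)·x̄ₕ — weight by population share, not a simple average.
Σ Nₕx̄ₕ = 33421·68.6 + 24234·87.4 + 72805·61.9 = 2292680.6 + 2118051.6 + 4506629.5 = 8917361.7.
Divide by N: 8917361.7 / 130460 = 68.3532... → 68.35.

68.35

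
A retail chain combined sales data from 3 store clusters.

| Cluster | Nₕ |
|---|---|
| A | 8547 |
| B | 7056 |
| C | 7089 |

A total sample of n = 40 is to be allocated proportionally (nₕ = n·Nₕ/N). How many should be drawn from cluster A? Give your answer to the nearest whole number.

N = 8547 + 7056 + 7089 = 22692.
n_A = 40·8547/22692 = 15.066... → 15.

15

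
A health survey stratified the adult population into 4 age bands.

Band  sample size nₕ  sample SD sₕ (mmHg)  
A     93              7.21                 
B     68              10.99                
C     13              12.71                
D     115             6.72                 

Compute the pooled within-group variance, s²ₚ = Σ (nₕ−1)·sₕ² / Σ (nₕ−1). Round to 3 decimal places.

70.040

Degrees of freedom: 92 + 67 + 12 + 114 = 285.
Σ(nₕ−1)sₕ² = 92·51.9841 + 67·120.7801 + 12·161.5441 + 114·45.1584 = 19961.3907.
s²ₚ = 19961.3907 / 285 = 70.03997... → 70.040.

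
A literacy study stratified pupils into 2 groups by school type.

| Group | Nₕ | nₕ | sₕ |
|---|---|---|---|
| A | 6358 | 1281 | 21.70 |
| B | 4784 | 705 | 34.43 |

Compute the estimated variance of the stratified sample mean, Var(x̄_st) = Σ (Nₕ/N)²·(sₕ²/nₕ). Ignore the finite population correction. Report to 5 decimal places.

0.42968

N = 11142. Term for each stratum: Wₕ²sₕ²/nₕ.
Var(x̄_st) = 0.11969750 + 0.30998520 = 0.42968270 → 0.42968.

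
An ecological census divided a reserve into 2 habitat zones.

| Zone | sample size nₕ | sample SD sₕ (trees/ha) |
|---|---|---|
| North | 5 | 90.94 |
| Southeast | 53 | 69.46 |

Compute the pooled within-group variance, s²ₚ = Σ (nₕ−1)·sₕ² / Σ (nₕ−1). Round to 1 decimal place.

North: (5−1)·90.94² = 4·8270.0836 = 33080.3344
Southeast: (53−1)·69.46² = 52·4824.6916 = 250883.9632
Numerator = 283964.2976; denominator = Σ(nₕ−1) = 56.
s²ₚ = 283964.2976/56 = 5070.791... → 5070.8.

5070.8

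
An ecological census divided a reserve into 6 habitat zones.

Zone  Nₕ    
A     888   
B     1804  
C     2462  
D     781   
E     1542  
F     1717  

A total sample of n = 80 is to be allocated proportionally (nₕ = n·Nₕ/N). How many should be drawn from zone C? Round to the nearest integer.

Share of zone C = 2462/9194 = 0.26778.
Allocate 80 × 0.26778 = 21.423... → 21.

21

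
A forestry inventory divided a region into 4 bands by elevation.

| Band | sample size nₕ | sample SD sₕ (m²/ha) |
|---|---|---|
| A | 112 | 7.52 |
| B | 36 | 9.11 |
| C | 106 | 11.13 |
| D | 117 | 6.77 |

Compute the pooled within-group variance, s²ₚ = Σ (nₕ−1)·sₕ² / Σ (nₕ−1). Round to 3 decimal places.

74.947

Degrees of freedom: 111 + 35 + 105 + 116 = 367.
Σ(nₕ−1)sₕ² = 111·56.5504 + 35·82.9921 + 105·123.8769 + 116·45.8329 = 27505.5088.
s²ₚ = 27505.5088 / 367 = 74.94689... → 74.947.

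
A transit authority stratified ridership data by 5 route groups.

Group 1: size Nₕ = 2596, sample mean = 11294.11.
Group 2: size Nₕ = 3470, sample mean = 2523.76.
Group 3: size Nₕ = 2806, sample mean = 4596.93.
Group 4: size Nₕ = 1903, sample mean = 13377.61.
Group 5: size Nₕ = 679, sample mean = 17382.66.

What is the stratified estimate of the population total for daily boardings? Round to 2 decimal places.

Estimate total by summing Nₕ·x̄ₕ over strata.
2596·11294.11 + 3470·2523.76 + 2806·4596.93 + 1903·13377.61 + 679·17382.66 = 29319509.56 + 8757447.2 + 12898985.58 + 25457591.83 + 11802826.14 = 88236360.31.

88236360.31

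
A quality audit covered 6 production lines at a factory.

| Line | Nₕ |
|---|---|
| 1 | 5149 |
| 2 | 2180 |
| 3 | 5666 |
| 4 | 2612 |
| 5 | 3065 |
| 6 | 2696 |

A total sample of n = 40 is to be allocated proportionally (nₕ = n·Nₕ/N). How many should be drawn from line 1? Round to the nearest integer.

N = 5149 + 2180 + 5666 + 2612 + 3065 + 2696 = 21368.
n_1 = 40·5149/21368 = 9.639... → 10.

10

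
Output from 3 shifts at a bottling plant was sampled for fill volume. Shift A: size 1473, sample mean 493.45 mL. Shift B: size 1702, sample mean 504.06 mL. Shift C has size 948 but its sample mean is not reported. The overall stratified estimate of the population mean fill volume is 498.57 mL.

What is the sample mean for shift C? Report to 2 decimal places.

Σ Nₕx̄ₕ = N·μ, so 948·x̄_C = 4123·498.57 − (1473·493.45 + 1702·504.06).
= 2055604.11 − 1584761.97 = 470842.14.
x̄_C = 470842.14 / 948 = 496.6689... → 496.67.

496.67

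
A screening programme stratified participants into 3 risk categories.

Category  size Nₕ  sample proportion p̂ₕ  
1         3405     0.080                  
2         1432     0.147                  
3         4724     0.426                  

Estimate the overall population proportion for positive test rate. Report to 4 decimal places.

N = 3405 + 1432 + 4724 = 9561.
Overall proportion = Σ (Nₕ/N)·p̂ₕ.
Σ Nₕp̂ₕ = 272.4 + 210.504 + 2012.424 = 2495.328.
2495.328 / 9561 = 0.260990... → 0.2610.

0.2610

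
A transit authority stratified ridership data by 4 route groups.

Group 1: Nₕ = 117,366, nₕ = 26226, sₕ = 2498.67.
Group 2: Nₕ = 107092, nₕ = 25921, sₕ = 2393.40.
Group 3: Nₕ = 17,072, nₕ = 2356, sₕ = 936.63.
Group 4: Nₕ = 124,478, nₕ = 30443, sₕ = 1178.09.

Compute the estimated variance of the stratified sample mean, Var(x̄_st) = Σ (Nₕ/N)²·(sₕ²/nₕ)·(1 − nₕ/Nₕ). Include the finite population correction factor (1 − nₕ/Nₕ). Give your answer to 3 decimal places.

38.031

N = 366008; Wₕ = Nₕ/N.
group 1: (117366/366008)²·2498.67²/26226·(1 − 26226/117366) = 19.008853
group 2: (107092/366008)²·2393.40²/25921·(1 − 25921/107092) = 14.340213
group 3: (17072/366008)²·936.63²/2356·(1 − 2356/17072) = 0.698319
group 4: (124478/366008)²·1178.09²/30443·(1 − 30443/124478) = 3.983552
Sum = 38.030937 → 38.031.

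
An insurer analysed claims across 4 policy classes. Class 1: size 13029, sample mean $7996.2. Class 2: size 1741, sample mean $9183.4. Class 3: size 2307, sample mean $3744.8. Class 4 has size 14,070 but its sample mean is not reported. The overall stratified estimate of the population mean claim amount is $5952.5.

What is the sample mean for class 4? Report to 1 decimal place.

N = 13029 + 1741 + 2307 + 14070 = 31147.
Overall total = μ·N = 5952.5·31147 = 185402517.5.
Subtract the known strata: 13029·7996.2 + 1741·9183.4 + 2307·3744.8 = 128810042.8.
Remaining total for class 4: 185402517.5 − 128810042.8 = 56592474.7.
Divide by its size: 56592474.7 / 14070 = 4022.209... → 4022.2.

4022.2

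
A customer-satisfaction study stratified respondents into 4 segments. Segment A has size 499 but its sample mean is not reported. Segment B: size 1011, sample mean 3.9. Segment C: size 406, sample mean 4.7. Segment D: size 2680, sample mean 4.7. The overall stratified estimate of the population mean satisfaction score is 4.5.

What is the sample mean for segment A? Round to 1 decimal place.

4.5

Σ Nₕx̄ₕ = N·μ, so 499·x̄_A = 4596·4.5 − (1011·3.9 + 406·4.7 + 2680·4.7).
= 20682 − 18447.1 = 2234.9.
x̄_A = 2234.9 / 499 = 4.479... → 4.5.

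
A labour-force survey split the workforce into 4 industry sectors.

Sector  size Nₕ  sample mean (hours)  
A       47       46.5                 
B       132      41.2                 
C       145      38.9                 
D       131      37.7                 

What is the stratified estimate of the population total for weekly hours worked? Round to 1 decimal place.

18203.1

A: 47·46.5 = 2185.5
B: 132·41.2 = 5438.4
C: 145·38.9 = 5640.5
D: 131·37.7 = 4938.7
τ̂ = Σ Nₕx̄ₕ = 18203.1.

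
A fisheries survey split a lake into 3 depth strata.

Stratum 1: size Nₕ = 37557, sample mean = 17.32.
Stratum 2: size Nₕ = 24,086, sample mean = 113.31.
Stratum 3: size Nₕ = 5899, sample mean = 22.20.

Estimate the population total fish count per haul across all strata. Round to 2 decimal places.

1: 37557·17.32 = 650487.24
2: 24086·113.31 = 2729184.66
3: 5899·22.20 = 130957.8
τ̂ = Σ Nₕx̄ₕ = 3510629.70.

3510629.70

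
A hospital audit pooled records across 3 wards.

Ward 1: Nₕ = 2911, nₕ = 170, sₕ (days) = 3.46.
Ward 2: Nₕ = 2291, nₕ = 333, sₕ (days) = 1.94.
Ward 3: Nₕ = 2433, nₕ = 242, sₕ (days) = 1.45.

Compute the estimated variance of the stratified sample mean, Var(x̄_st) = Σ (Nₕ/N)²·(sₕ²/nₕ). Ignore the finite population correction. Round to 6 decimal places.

N = 7635. Term for each stratum: Wₕ²sₕ²/nₕ.
Var(x̄_st) = 0.010236927 + 0.001017633 + 0.000882240 = 0.012136800 → 0.012137.

0.012137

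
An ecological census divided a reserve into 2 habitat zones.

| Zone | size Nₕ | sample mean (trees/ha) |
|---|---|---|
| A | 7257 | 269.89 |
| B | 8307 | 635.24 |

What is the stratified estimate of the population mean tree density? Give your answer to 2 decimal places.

N = 15564; weights Wₕ = Nₕ/N = (0.4663, 0.5337).
x̄_st = Σ Wₕ·x̄ₕ = 0.4663·269.89 + 0.5337·635.24 ≈ 464.8889...
→ 464.89.

464.89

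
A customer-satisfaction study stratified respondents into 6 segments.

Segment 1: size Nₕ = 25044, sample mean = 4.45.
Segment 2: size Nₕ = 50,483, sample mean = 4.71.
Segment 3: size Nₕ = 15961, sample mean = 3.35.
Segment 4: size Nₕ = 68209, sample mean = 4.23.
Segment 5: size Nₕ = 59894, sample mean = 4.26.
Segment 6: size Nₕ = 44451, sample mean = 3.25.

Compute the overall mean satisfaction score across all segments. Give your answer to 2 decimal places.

N = 25044 + 50483 + 15961 + 68209 + 59894 + 44451 = 264042.
The stratified mean weights each stratum mean by its population share Nₕ/N.
Σ Nₕx̄ₕ = 25044·4.45 + 50483·4.71 + 15961·3.35 + 68209·4.23 + 59894·4.26 + 44451·3.25 = 111445.8 + 237774.93 + 53469.35 + 288524.07 + 255148.44 + 144465.75 = 1090828.34.
Divide by N: 1090828.34 / 264042 = 4.1313... → 4.13.

4.13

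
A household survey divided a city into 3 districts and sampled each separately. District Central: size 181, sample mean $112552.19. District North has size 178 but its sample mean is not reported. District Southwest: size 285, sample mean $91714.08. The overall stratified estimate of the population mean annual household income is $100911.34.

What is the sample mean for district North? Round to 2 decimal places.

103800.25

Σ Nₕx̄ₕ = N·μ, so 178·x̄_North = 644·100911.34 − (181·112552.19 + 285·91714.08).
= 64986902.96 − 46510459.19 = 18476443.77.
x̄_North = 18476443.77 / 178 = 103800.2459... → 103800.25.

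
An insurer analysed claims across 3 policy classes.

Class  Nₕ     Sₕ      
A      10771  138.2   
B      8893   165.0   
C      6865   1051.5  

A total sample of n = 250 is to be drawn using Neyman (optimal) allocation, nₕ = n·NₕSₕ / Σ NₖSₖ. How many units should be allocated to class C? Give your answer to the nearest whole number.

A: NₕSₕ = 10771·138.2 = 1488552.2
B: NₕSₕ = 8893·165.0 = 1467345
C: NₕSₕ = 6865·1051.5 = 7218547.5
Σ NₕSₕ = 10174444.7.
n_C = 250·7218547.5/10174444.7 = 177.370... → 177.

177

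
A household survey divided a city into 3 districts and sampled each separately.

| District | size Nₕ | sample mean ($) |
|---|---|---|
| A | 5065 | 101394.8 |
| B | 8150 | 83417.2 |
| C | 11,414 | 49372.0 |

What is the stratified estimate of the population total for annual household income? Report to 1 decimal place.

1756946850.0

A: 5065·101394.8 = 513564662
B: 8150·83417.2 = 679850180
C: 11414·49372.0 = 563532008
τ̂ = Σ Nₕx̄ₕ = 1756946850.0.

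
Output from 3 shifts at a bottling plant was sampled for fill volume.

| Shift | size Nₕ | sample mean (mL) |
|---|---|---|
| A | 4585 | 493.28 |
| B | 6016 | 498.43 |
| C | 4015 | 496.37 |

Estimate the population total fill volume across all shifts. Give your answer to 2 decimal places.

7253169.23

A: 4585·493.28 = 2261688.8
B: 6016·498.43 = 2998554.88
C: 4015·496.37 = 1992925.55
τ̂ = Σ Nₕx̄ₕ = 7253169.23.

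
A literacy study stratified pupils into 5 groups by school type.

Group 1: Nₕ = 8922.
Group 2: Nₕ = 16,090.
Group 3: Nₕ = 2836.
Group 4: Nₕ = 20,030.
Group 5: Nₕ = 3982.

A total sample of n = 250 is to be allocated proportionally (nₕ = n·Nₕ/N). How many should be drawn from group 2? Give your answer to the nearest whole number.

N = 8922 + 16090 + 2836 + 20030 + 3982 = 51860.
n_2 = 250·16090/51860 = 77.565... → 78.

78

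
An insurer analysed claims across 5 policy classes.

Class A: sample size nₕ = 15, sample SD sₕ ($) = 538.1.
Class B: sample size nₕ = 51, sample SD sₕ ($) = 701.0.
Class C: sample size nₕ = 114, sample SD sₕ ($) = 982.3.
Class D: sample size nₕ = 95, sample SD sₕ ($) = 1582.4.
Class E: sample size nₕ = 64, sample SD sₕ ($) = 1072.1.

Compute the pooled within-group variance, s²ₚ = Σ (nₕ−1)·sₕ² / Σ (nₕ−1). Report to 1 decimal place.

Degrees of freedom: 14 + 50 + 113 + 94 + 63 = 334.
Σ(nₕ−1)sₕ² = 14·289551.61 + 50·491401 + 113·964913.29 + 94·2503989.76 + 63·1149398.41 = 445446111.58.
s²ₚ = 445446111.58 / 334 = 1333670.993... → 1333671.0.

1333671.0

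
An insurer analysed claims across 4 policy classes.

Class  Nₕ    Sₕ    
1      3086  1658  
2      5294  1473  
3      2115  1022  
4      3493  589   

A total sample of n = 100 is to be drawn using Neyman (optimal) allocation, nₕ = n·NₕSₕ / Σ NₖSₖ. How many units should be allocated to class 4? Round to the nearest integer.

12

Σ NₕSₕ = 3086·1658 + 5294·1473 + 2115·1022 + 3493·589 = 17133557.
Share for 4: 2057377/17133557 = 0.12008.
n_4 = 100 × 0.12008 = 12.008... → 12.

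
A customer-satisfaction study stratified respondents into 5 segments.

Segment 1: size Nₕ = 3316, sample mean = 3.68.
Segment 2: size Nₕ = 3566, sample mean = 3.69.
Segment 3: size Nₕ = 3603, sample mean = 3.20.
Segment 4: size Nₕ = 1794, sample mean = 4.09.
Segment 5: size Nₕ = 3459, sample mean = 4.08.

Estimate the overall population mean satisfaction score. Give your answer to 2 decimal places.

3.71

N = 15738; weights Wₕ = Nₕ/N = (0.2107, 0.2266, 0.2289, 0.1140, 0.2198).
x̄_st = Σ Wₕ·x̄ₕ = 0.2107·3.68 + 0.2266·3.69 + 0.2289·3.20 + 0.1140·4.09 + 0.2198·4.08 ≈ 3.7070...
→ 3.71.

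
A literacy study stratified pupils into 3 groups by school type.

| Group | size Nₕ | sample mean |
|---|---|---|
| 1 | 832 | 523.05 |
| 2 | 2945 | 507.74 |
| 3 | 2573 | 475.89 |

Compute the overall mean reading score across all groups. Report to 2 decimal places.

496.84

N = 832 + 2945 + 2573 = 6350.
Weight each subgroup mean by Nₕ/N and sum.
Σ Nₕx̄ₕ = 832·523.05 + 2945·507.74 + 2573·475.89 = 435177.6 + 1495294.3 + 1224464.97 = 3154936.87.
Divide by N: 3154936.87 / 6350 = 496.8405... → 496.84.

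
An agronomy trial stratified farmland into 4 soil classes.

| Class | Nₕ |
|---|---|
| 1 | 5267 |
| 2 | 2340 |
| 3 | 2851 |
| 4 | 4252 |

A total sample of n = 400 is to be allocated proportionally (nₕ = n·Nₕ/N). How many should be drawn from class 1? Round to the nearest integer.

143

N = 5267 + 2340 + 2851 + 4252 = 14710.
n_1 = 400·5267/14710 = 143.222... → 143.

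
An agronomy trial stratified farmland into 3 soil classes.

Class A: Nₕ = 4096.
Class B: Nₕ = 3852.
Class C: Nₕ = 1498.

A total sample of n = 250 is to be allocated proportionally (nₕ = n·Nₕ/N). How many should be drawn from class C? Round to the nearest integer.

40

N = 4096 + 3852 + 1498 = 9446.
n_C = 250·1498/9446 = 39.646... → 40.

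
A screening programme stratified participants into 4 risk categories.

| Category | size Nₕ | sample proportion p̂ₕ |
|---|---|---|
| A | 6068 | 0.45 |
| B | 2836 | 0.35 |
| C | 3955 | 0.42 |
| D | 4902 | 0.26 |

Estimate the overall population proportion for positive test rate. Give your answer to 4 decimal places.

0.3749

N = 6068 + 2836 + 3955 + 4902 = 17761.
Overall proportion = Σ (Nₕ/N)·p̂ₕ.
Σ Nₕp̂ₕ = 2730.6 + 992.6 + 1661.1 + 1274.52 = 6658.82.
6658.82 / 17761 = 0.374912... → 0.3749.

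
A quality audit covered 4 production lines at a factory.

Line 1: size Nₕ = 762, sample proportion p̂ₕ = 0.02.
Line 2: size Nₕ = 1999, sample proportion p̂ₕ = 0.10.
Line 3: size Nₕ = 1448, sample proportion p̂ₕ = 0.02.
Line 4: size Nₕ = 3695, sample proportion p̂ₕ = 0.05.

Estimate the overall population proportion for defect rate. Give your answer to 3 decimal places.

0.054

N = 762 + 1999 + 1448 + 3695 = 7904.
Overall proportion = Σ (Nₕ/N)·p̂ₕ.
Σ Nₕp̂ₕ = 15.24 + 199.9 + 28.96 + 184.75 = 428.85.
428.85 / 7904 = 0.05426... → 0.054.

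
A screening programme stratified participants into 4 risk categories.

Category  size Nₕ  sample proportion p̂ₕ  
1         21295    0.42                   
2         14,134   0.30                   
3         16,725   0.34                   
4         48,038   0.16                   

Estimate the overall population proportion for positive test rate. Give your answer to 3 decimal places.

0.265

N = 21295 + 14134 + 16725 + 48038 = 100192.
Overall proportion = Σ (Nₕ/N)·p̂ₕ.
Σ Nₕp̂ₕ = 8943.9 + 4240.2 + 5686.5 + 7686.08 = 26556.68.
26556.68 / 100192 = 0.26506... → 0.265.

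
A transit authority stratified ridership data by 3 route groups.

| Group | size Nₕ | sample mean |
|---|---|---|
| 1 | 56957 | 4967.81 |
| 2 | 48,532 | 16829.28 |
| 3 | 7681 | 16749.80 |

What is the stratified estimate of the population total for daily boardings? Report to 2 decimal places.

1: 56957·4967.81 = 282951554.17
2: 48532·16829.28 = 816758616.96
3: 7681·16749.80 = 128655213.8
τ̂ = Σ Nₕx̄ₕ = 1228365384.93.

1228365384.93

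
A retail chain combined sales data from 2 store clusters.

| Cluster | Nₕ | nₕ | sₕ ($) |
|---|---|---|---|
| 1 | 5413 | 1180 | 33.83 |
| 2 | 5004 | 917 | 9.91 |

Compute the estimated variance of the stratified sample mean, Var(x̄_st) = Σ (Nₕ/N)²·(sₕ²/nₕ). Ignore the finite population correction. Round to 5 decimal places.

0.28660

N = 10417; Wₕ = Nₕ/N.
cluster 1: (5413/10417)²·33.83²/1180 = 0.26188626
cluster 2: (5004/10417)²·9.91²/917 = 0.02471310
Sum = 0.28659936 → 0.28660.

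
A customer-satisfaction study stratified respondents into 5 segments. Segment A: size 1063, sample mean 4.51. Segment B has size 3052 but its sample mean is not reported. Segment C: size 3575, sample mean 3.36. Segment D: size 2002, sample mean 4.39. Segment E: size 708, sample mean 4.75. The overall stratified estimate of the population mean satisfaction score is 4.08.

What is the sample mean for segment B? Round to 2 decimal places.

4.41

Σ Nₕx̄ₕ = N·μ, so 3052·x̄_B = 10400·4.08 − (1063·4.51 + 3575·3.36 + 2002·4.39 + 708·4.75).
= 42432 − 28957.91 = 13474.09.
x̄_B = 13474.09 / 3052 = 4.4148... → 4.41.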